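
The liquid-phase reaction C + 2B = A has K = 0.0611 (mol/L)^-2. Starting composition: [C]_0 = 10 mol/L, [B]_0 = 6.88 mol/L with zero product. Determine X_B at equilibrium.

X = 0.676

Let X = conversion of B; extent ξ = 6.88X/2 mol/L.
Concentrations: [C] = 10 − 3.44X; [B] = 6.88 − 6.88X; [A] = 3.44X.
K = [A] / ([C] [B]^2).
Setting equal to 0.0611 and solving for X on (0,1) gives X = 0.676.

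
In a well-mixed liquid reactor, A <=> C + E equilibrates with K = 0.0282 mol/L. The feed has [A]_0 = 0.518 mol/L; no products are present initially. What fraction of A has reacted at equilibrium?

Let X = conversion of A; extent ξ = 0.518·X mol/L.
Concentrations: [A] = 0.518 − 0.518X; [C] = 0.518X; [E] = 0.518X.
K = [C] [E] / ([A]).
Solving K = 0.0282 for X ∈ (0,1): X = 0.208.

X = 0.208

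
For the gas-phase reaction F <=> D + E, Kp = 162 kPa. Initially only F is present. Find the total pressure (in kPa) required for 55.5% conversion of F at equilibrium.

P = 364 kPa

Let X = conversion of F (basis 1 mol F); extent of reaction ξ = X.
Moles: n_F = 1 − X; n_D = X; n_E = X.
Summing: n_T = 1 + X.
Kp = p_D p_E / (p_F) with p_i = (n_i/n_T)·P.
At X = 0.555: the mole-fraction product g(X) = Π y_i^ν_i = 0.4451. Since Kp = g(X)·P^{1}, P = (Kp/g)^(1/1) = (162/0.4451)^(1/1) = 364 kPa.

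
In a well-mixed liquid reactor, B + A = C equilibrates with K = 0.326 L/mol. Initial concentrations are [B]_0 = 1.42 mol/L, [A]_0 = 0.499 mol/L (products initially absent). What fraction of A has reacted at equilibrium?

Let X = conversion of A; extent ξ = 0.499·X mol/L.
Concentrations: [B] = 1.42 − 0.499X; [A] = 0.499 − 0.499X; [C] = 0.499X.
K = [C] / ([B] [A]).
Setting equal to 0.326 and solving for X on (0,1) gives X = 0.293.

X = 0.293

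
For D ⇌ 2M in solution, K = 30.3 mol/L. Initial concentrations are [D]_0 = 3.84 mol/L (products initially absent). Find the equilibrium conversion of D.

X = 0.730

Let X = conversion of D; extent ξ = 3.84·X mol/L.
Concentrations: [D] = 3.84 − 3.84X; [M] = 7.68X.
K = [M]^2 / ([D]).
This equals 30.3 at X = 0.730 (the root in 0 < X < 1).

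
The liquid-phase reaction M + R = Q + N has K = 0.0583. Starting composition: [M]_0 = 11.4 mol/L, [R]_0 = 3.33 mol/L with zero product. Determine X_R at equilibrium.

X = 0.343

Let X = conversion of R; extent ξ = 3.33·X mol/L.
Concentrations: [M] = 11.4 − 3.33X; [R] = 3.33 − 3.33X; [Q] = 3.33X; [N] = 3.33X.
K = [Q] [N] / ([M] [R]).
This equals 0.0583 at X = 0.343 (the root in 0 < X < 1).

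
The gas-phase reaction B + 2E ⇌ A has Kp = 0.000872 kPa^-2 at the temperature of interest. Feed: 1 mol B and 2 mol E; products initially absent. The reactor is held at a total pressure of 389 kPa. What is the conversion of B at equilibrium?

X = 0.861

Let X = conversion of B (basis 1 mol B); extent of reaction ξ = X.
Moles: n_B = 1 − X; n_E = 2 − 2X; n_A = X.
Summing: n_T = 3 − 2X.
With p_i = (n_i/n_T)P, Kp = p_A / (p_B p_E^2).
This yields a degree-3 equation in X; solving on (0,1), X = 0.861.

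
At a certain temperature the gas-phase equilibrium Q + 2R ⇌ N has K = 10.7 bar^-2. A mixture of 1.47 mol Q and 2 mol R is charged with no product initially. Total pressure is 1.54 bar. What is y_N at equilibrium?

Take 2 mol R as basis and let X be its fractional conversion, so ξ = X.
Moles: n_Q = 1.47 − X; n_R = 2 − 2X; n_N = X.
n_T = Σnᵢ = 3.47 − 2X.
y_i = n_i/n_T, p_i = y_i·P. K = p_N / (p_Q p_R^2).
Setting this equal to 10.7 bar^-2 and taking the physical root (0 < X < 1) gives X = 0.797.
Then n_N = 0.797, n_T = 1.88, so y_N = 0.425.

y_N = 0.425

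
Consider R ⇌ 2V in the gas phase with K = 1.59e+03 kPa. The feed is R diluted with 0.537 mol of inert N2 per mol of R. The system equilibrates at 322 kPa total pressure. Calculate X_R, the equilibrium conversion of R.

X = 0.785

Let X = conversion of R (basis 1 mol R); extent of reaction ξ = X.
At extent ξ: n_R = 1 − X; n_V = 2X; n_I = 0.537 (inert).
Total moles n_T = 1.54 + X.
With p_i = (n_i/n_T)P, K = p_V^2 / (p_R).
This yields a degree-2 equation in X; solving on (0,1), X = 0.785.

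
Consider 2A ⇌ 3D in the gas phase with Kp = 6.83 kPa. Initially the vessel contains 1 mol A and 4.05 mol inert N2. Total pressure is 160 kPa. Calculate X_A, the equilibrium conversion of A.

Basis: 1 mol A initially; let X = conversion of A. Extent ξ = 0.5X.
Species balance: n_A = 1 − X; n_D = 1.5X; n_I = 4.05 (inert).
Total moles n_T = 5.05 + 0.5X.
Mole fractions y_i = n_i/n_T; Kp = p_D^3 / (p_A^2) with p_i = y_i·P.
This yields a degree-3 equation in X; solving on (0,1), X = 0.314.

X = 0.314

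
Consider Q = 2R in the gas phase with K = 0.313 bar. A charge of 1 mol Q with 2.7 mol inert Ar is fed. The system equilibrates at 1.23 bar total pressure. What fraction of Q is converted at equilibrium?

Let X = conversion of Q (basis 1 mol Q); extent of reaction ξ = X.
Moles: n_Q = 1 − X; n_R = 2X; n_I = 2.7 (inert).
n_T = Σnᵢ = 3.7 + X.
Mole fractions y_i = n_i/n_T; K = p_R^2 / (p_Q) with p_i = y_i·P.
This yields a degree-2 equation in X; solving on (0,1), X = 0.397.

X = 0.397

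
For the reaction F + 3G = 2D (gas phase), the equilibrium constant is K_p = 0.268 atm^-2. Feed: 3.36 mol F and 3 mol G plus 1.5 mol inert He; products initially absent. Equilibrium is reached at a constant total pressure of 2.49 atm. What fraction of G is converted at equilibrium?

Let X = conversion of G (basis 3 mol G); extent of reaction ξ = X.
Mole table: n_F = 3.36 − X; n_G = 3 − 3X; n_D = 2X; n_I = 1.5 (inert).
n_T = Σnᵢ = 7.86 − 2X.
y_i = n_i/n_T, p_i = y_i·P. K_p = p_D^2 / (p_F p_G^3).
Substituting and setting equal to 0.268 atm^-2 gives a polynomial in X; the root in (0,1) is X = 0.389.

X = 0.389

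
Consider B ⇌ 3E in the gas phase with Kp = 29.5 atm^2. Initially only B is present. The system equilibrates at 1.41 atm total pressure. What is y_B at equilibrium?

Basis: 1 mol B initially; let X = conversion of B. Extent ξ = X.
Moles: n_B = 1 − X; n_E = 3X.
n_T = Σnᵢ = 1 + 2X.
y_i = n_i/n_T, p_i = y_i·P. Kp = p_E^3 / (p_B).
This yields a degree-3 equation in X; solving on (0,1), X = 0.847.
Then n_B = 0.153, n_T = 2.69, so y_B = 0.057.

y_B = 0.057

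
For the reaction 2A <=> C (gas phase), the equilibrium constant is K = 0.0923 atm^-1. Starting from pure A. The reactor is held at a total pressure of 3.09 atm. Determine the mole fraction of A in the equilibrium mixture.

Basis: 1 mol A initially; let X = conversion of A. Extent ξ = 0.5X.
At extent ξ: n_A = 1 − X; n_C = 0.5X.
n_T = Σnᵢ = 1 − 0.5X.
With p_i = (n_i/n_T)P, K = p_C / (p_A^2).
Equating to 0.0923 atm^-1 and solving on 0 < X < 1: X = 0.317.
Then n_A = 0.683, n_T = 0.842, so y_A = 0.812.

y_A = 0.812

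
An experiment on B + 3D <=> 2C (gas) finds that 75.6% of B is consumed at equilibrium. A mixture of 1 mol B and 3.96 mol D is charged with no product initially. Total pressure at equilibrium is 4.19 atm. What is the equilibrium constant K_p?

Basis: 1 mol B initially; let X = conversion of B. Extent ξ = X.
Species balance: n_B = 1 − X; n_D = 3.96 − 3X; n_C = 2X.
Total moles n_T = 4.96 − 2X.
At X = 0.756: n_B = 0.244, n_D = 1.69, n_C = 1.51, n_T = 3.45.
p_i = (n_i/n_T)·P. K_p = p_C^2 / (p_B p_D^3) = 1.31 atm^-2.

K_p = 1.31 atm^-2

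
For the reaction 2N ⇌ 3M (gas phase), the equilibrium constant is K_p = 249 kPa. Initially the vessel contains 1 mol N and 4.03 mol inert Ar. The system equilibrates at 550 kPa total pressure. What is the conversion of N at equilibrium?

X = 0.535

Take 1 mol N as basis and let X be its fractional conversion, so ξ = 0.5X.
Species balance: n_N = 1 − X; n_M = 1.5X; n_I = 4.03 (inert).
Summing: n_T = 5.03 + 0.5X.
y_i = n_i/n_T, p_i = y_i·P. K_p = p_M^3 / (p_N^2).
Setting this equal to 249 kPa and taking the physical root (0 < X < 1) gives X = 0.535.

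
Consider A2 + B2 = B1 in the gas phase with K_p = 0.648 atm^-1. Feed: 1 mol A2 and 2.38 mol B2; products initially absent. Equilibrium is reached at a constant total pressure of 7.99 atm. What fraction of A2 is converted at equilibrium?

X = 0.762

Take 1 mol A2 as basis and let X be its fractional conversion, so ξ = X.
Species balance: n_A2 = 1 − X; n_B2 = 2.38 − X; n_B1 = X.
Total moles n_T = 3.38 − X.
Mole fractions y_i = n_i/n_T; K_p = p_B1 / (p_A2 p_B2) with p_i = y_i·P.
Setting this equal to 0.648 atm^-1 and taking the physical root (0 < X < 1) gives X = 0.762.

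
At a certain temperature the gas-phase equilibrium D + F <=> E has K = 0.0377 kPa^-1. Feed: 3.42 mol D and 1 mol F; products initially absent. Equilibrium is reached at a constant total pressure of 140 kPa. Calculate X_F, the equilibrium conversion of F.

Let X = conversion of F (basis 1 mol F); extent of reaction ξ = X.
Mole table: n_D = 3.42 − X; n_F = 1 − X; n_E = X.
Summing: n_T = 4.42 − X.
Mole fractions y_i = n_i/n_T; K = p_E / (p_D p_F) with p_i = y_i·P.
This yields a degree-2 equation in X; solving on (0,1), X = 0.793.

X = 0.793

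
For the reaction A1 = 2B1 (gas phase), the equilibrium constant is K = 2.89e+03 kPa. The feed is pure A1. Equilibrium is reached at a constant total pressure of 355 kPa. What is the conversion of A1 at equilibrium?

Let X = conversion of A1 (basis 1 mol A1); extent of reaction ξ = X.
Moles: n_A1 = 1 − X; n_B1 = 2X.
Total moles n_T = 1 + X.
Mole fractions y_i = n_i/n_T; K = p_B1^2 / (p_A1) with p_i = y_i·P.
This yields a degree-2 equation in X; solving on (0,1), X = 0.819.

X = 0.819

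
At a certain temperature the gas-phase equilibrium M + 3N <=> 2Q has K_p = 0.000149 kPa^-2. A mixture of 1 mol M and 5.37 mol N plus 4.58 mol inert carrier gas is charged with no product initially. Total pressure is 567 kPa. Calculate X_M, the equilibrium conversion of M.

X = 0.811

Basis: 1 mol M initially; let X = conversion of M. Extent ξ = X.
Moles: n_M = 1 − X; n_N = 5.37 − 3X; n_Q = 2X; n_I = 4.58 (inert).
n_T = Σnᵢ = 10.9 − 2X.
With p_i = (n_i/n_T)P, K_p = p_Q^2 / (p_M p_N^3).
Equating to 0.000149 kPa^-2 and solving on 0 < X < 1: X = 0.811.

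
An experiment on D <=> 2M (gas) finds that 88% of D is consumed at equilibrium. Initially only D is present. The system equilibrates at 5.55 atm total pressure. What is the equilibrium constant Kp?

Take 1 mol D as basis and let X be its fractional conversion, so ξ = X.
Mole table: n_D = 1 − X; n_M = 2X.
Total moles n_T = 1 + X.
At X = 0.88: n_D = 0.12, n_M = 1.76, n_T = 1.88.
p_i = (n_i/n_T)·P. Kp = p_M^2 / (p_D) = 76.2 atm.

Kp = 76.2 atm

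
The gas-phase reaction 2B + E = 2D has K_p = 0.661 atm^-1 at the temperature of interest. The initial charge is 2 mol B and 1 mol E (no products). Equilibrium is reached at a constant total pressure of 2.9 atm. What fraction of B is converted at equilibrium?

Let X = conversion of B (basis 2 mol B); extent of reaction ξ = X.
Mole table: n_B = 2 − 2X; n_E = 1 − X; n_D = 2X.
Summing: n_T = 3 − X.
With p_i = (n_i/n_T)P, K_p = p_D^2 / (p_B^2 p_E).
This yields a degree-3 equation in X; solving on (0,1), X = 0.400.

X = 0.400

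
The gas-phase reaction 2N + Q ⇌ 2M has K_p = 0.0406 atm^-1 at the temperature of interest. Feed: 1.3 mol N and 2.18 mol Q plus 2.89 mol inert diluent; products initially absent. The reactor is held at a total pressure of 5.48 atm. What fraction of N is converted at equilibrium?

X = 0.213

Take 1.3 mol N as basis and let X be its fractional conversion, so ξ = 0.65X.
Mole table: n_N = 1.3 − 1.3X; n_Q = 2.18 − 0.65X; n_M = 1.3X; n_I = 2.89 (inert).
Summing: n_T = 6.37 − 0.65X.
y_i = n_i/n_T, p_i = y_i·P. K_p = p_M^2 / (p_N^2 p_Q).
Substituting and setting equal to 0.0406 atm^-1 gives a polynomial in X; the root in (0,1) is X = 0.213.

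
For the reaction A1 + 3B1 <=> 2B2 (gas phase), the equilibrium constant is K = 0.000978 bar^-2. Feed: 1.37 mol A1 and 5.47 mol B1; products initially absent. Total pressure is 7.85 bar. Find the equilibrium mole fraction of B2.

y_B2 = 0.068

Let X = conversion of A1 (basis 1.37 mol A1); extent of reaction ξ = 1.37X.
At extent ξ: n_A1 = 1.37 − 1.37X; n_B1 = 5.47 − 4.11X; n_B2 = 2.74X.
Summing: n_T = 6.84 − 2.74X.
Mole fractions y_i = n_i/n_T; K = p_B2^2 / (p_A1 p_B1^3) with p_i = y_i·P.
Equating to 0.000978 bar^-2 and solving on 0 < X < 1: X = 0.159.
Then n_B2 = 0.435, n_T = 6.4, so y_B2 = 0.068.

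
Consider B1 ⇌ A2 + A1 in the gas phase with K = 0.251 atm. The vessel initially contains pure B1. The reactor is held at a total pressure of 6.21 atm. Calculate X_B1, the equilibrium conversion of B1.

Take 1 mol B1 as basis and let X be its fractional conversion, so ξ = X.
Mole table: n_B1 = 1 − X; n_A2 = X; n_A1 = X.
n_T = Σnᵢ = 1 + X.
Mole fractions y_i = n_i/n_T; K = p_A2 p_A1 / (p_B1) with p_i = y_i·P.
Equating to 0.251 atm and solving on 0 < X < 1: X = 0.197.

X = 0.197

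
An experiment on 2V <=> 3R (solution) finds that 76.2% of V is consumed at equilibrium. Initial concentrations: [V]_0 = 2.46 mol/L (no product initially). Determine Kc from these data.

Let X = conversion of V.
Concentrations: [V] = 2.46 − 2.46X; [R] = 3.69X.
At X = 0.762: [V] = 0.585, [R] = 2.81.
Kc = [R]^3 / ([V]^2) = 64.9 mol/L.

Kc = 64.9 mol/L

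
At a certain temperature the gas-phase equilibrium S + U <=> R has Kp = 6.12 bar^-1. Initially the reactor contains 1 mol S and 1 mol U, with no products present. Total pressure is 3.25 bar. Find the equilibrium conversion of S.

Basis: 1 mol S initially; let X = conversion of S. Extent ξ = X.
Species balance: n_S = 1 − X; n_U = 1 − X; n_R = X.
n_T = Σnᵢ = 2 − X.
With p_i = (n_i/n_T)P, Kp = p_R / (p_S p_U).
Substituting and setting equal to 6.12 bar^-1 gives a polynomial in X; the root in (0,1) is X = 0.781.

X = 0.781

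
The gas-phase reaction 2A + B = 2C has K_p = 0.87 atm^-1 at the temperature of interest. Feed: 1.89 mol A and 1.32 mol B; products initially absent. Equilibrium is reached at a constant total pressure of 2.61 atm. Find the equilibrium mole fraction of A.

y_A = 0.368

Take 1.89 mol A as basis and let X be its fractional conversion, so ξ = 0.945X.
Species balance: n_A = 1.89 − 1.89X; n_B = 1.32 − 0.945X; n_C = 1.89X.
n_T = Σnᵢ = 3.21 − 0.945X.
Mole fractions y_i = n_i/n_T; K_p = p_C^2 / (p_A^2 p_B) with p_i = y_i·P.
This yields a degree-3 equation in X; solving on (0,1), X = 0.460.
Then n_A = 1.02, n_T = 2.78, so y_A = 0.368.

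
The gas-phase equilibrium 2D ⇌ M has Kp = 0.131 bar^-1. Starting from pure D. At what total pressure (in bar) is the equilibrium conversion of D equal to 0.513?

Basis: 1 mol D initially; let X = conversion of D. Extent ξ = 0.5X.
Mole table: n_D = 1 − X; n_M = 0.5X.
Summing: n_T = 1 − 0.5X.
Kp = p_M / (p_D^2) with p_i = (n_i/n_T)·P.
At X = 0.513: the mole-fraction product g(X) = Π y_i^ν_i = 0.8041. Since Kp = g(X)·P^{-1}, P = (g/Kp)^(1/1) = (0.8041/0.131)^(1/1) = 6.14 bar.

P = 6.14 bar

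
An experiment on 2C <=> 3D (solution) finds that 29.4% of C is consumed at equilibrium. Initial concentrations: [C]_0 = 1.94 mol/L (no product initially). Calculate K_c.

Let X = conversion of C.
Concentrations: [C] = 1.94 − 1.94X; [D] = 2.91X.
At X = 0.294: [C] = 1.37, [D] = 0.856.
K_c = [D]^3 / ([C]^2) = 0.334 mol/L.

K_c = 0.334 mol/L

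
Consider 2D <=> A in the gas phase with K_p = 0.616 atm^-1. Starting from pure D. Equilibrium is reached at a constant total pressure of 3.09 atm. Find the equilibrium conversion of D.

Let X = conversion of D (basis 1 mol D); extent of reaction ξ = 0.5X.
Mole table: n_D = 1 − X; n_A = 0.5X.
Total moles n_T = 1 − 0.5X.
Mole fractions y_i = n_i/n_T; K_p = p_A / (p_D^2) with p_i = y_i·P.
Substituting and setting equal to 0.616 atm^-1 gives a polynomial in X; the root in (0,1) is X = 0.659.

X = 0.659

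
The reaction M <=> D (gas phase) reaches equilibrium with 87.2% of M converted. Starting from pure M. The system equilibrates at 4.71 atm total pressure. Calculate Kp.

Kp = 6.81

Take 1 mol M as basis and let X be its fractional conversion, so ξ = X.
Species balance: n_M = 1 − X; n_D = X.
Since Δν = 0, n_T = 1 throughout.
At X = 0.872: n_M = 0.128, n_D = 0.872, n_T = 1.
p_i = (n_i/n_T)·P. Kp = p_D / (p_M) = 6.81.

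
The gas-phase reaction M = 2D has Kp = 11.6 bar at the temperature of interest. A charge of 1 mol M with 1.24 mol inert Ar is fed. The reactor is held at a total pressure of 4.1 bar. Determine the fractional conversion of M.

Basis: 1 mol M initially; let X = conversion of M. Extent ξ = X.
Mole table: n_M = 1 − X; n_D = 2X; n_I = 1.24 (inert).
Summing: n_T = 2.24 + X.
y_i = n_i/n_T, p_i = y_i·P. Kp = p_D^2 / (p_M).
This yields a degree-2 equation in X; solving on (0,1), X = 0.740.

X = 0.740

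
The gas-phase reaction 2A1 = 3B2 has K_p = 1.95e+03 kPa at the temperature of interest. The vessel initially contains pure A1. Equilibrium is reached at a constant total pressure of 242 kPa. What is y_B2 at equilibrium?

Let X = conversion of A1 (basis 1 mol A1); extent of reaction ξ = 0.5X.
Mole table: n_A1 = 1 − X; n_B2 = 1.5X.
Total moles n_T = 1 + 0.5X.
y_i = n_i/n_T, p_i = y_i·P. K_p = p_B2^3 / (p_A1^2).
Equating to 1.95e+03 kPa and solving on 0 < X < 1: X = 0.684.
Then n_B2 = 1.03, n_T = 1.34, so y_B2 = 0.765.

y_B2 = 0.765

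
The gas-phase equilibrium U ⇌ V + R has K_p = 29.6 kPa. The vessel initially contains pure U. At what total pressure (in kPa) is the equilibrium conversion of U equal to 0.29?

Basis: 1 mol U initially; let X = conversion of U. Extent ξ = X.
At extent ξ: n_U = 1 − X; n_V = X; n_R = X.
Summing: n_T = 1 + X.
K_p = p_V p_R / (p_U) with p_i = (n_i/n_T)·P.
At X = 0.29: the mole-fraction product g(X) = Π y_i^ν_i = 0.09182. Since K_p = g(X)·P^{1}, P = (K_p/g)^(1/1) = (29.6/0.09182)^(1/1) = 322 kPa.

P = 322 kPa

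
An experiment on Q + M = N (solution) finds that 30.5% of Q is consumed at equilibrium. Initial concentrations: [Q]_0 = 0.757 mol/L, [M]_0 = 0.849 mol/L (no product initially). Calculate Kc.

Kc = 0.71 L/mol

Let X = conversion of Q.
Concentrations: [Q] = 0.757 − 0.757X; [M] = 0.849 − 0.757X; [N] = 0.757X.
At X = 0.305: [Q] = 0.526, [M] = 0.618, [N] = 0.231.
Kc = [N] / ([Q] [M]) = 0.71 L/mol.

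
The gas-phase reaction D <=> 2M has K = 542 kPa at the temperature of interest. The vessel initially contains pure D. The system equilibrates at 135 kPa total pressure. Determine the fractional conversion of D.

Take 1 mol D as basis and let X be its fractional conversion, so ξ = X.
At extent ξ: n_D = 1 − X; n_M = 2X.
Summing: n_T = 1 + X.
y_i = n_i/n_T, p_i = y_i·P. K = p_M^2 / (p_D).
Substituting and setting equal to 542 kPa gives a polynomial in X; the root in (0,1) is X = 0.708.

X = 0.708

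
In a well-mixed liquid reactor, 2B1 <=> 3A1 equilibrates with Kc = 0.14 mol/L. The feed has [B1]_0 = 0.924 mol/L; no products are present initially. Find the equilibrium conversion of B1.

Let X = conversion of B1; extent ξ = 0.924X/2 mol/L.
Concentrations: [B1] = 0.924 − 0.924X; [A1] = 1.39X.
Kc = [A1]^3 / ([B1]^2).
This equals 0.14 at X = 0.284 (the root in 0 < X < 1).

X = 0.284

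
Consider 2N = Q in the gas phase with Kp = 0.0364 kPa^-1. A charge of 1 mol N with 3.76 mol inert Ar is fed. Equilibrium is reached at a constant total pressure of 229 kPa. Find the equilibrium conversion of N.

X = 0.600

Let X = conversion of N (basis 1 mol N); extent of reaction ξ = 0.5X.
Species balance: n_N = 1 − X; n_Q = 0.5X; n_I = 3.76 (inert).
n_T = Σnᵢ = 4.76 − 0.5X.
With p_i = (n_i/n_T)P, Kp = p_Q / (p_N^2).
This yields a degree-2 equation in X; solving on (0,1), X = 0.600.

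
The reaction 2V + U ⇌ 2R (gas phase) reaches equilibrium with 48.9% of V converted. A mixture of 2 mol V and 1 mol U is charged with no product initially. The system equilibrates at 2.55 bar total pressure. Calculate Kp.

Take 2 mol V as basis and let X be its fractional conversion, so ξ = X.
Mole table: n_V = 2 − 2X; n_U = 1 − X; n_R = 2X.
n_T = Σnᵢ = 3 − X.
At X = 0.489: n_V = 1.02, n_U = 0.511, n_R = 0.978, n_T = 2.51.
p_i = (n_i/n_T)·P. Kp = p_R^2 / (p_V^2 p_U) = 1.76 bar^-1.

Kp = 1.76 bar^-1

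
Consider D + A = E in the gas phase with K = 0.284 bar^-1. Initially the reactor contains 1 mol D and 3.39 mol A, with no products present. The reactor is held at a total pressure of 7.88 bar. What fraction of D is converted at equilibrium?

X = 0.622

Basis: 1 mol D initially; let X = conversion of D. Extent ξ = X.
At extent ξ: n_D = 1 − X; n_A = 3.39 − X; n_E = X.
Summing: n_T = 4.39 − X.
Mole fractions y_i = n_i/n_T; K = p_E / (p_D p_A) with p_i = y_i·P.
Substituting and setting equal to 0.284 bar^-1 gives a polynomial in X; the root in (0,1) is X = 0.622.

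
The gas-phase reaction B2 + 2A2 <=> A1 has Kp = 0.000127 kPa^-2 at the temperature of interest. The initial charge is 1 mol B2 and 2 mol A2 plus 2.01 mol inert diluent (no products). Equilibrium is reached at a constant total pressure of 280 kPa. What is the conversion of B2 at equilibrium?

Basis: 1 mol B2 initially; let X = conversion of B2. Extent ξ = X.
Species balance: n_B2 = 1 − X; n_A2 = 2 − 2X; n_A1 = X; n_I = 2.01 (inert).
Total moles n_T = 5.01 − 2X.
With p_i = (n_i/n_T)P, Kp = p_A1 / (p_B2 p_A2^2).
Setting this equal to 0.000127 kPa^-2 and taking the physical root (0 < X < 1) gives X = 0.429.

X = 0.429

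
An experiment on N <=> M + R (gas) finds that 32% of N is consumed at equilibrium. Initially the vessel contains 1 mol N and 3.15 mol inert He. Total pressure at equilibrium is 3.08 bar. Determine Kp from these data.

Let X = conversion of N (basis 1 mol N); extent of reaction ξ = X.
Species balance: n_N = 1 − X; n_M = X; n_R = X; n_I = 3.15 (inert).
Total moles n_T = 4.15 + X.
At X = 0.32: n_N = 0.68, n_M = 0.32, n_R = 0.32, n_T = 4.47.
p_i = (n_i/n_T)·P. Kp = p_M p_R / (p_N) = 0.104 bar.

Kp = 0.104 bar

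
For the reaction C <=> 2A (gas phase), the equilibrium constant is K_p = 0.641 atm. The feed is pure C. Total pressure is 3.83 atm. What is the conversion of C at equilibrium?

X = 0.200

Let X = conversion of C (basis 1 mol C); extent of reaction ξ = X.
Mole table: n_C = 1 − X; n_A = 2X.
Total moles n_T = 1 + X.
Mole fractions y_i = n_i/n_T; K_p = p_A^2 / (p_C) with p_i = y_i·P.
Setting this equal to 0.641 atm and taking the physical root (0 < X < 1) gives X = 0.200.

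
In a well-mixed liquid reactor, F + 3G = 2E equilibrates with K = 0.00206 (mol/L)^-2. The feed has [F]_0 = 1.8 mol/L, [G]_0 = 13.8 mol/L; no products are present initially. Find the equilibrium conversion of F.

X = 0.467

Let X = conversion of F; extent ξ = 1.8·X mol/L.
Concentrations: [F] = 1.8 − 1.8X; [G] = 13.8 − 5.4X; [E] = 3.6X.
K = [E]^2 / ([F] [G]^3).
Solving K = 0.00206 for X ∈ (0,1): X = 0.467.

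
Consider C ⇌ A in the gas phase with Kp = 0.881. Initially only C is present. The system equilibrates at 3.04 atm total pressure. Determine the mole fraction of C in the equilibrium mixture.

y_C = 0.532

Basis: 1 mol C initially; let X = conversion of C. Extent ξ = X.
At extent ξ: n_C = 1 − X; n_A = X.
n_T stays at 1 (no change in mole number).
Mole fractions y_i = n_i/n_T; Kp = p_A / (p_C) with p_i = y_i·P.
Substituting and setting equal to 0.881 gives a polynomial in X; the root in (0,1) is X = 0.468.
Then n_C = 0.532, n_T = 1, so y_C = 0.532.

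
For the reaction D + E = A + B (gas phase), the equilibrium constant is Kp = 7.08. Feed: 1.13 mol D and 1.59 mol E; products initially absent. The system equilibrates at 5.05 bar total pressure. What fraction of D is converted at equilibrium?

X = 0.831

Let X = conversion of D (basis 1.13 mol D); extent of reaction ξ = 1.13X.
Moles: n_D = 1.13 − 1.13X; n_E = 1.59 − 1.13X; n_A = 1.13X; n_B = 1.13X.
n_T stays at 2.72 (no change in mole number).
Mole fractions y_i = n_i/n_T; Kp = p_A p_B / (p_D p_E) with p_i = y_i·P.
Setting this equal to 7.08 and taking the physical root (0 < X < 1) gives X = 0.831.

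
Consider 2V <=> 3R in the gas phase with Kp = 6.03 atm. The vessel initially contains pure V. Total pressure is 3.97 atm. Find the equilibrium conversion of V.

X = 0.512

Basis: 1 mol V initially; let X = conversion of V. Extent ξ = 0.5X.
Moles: n_V = 1 − X; n_R = 1.5X.
Total moles n_T = 1 + 0.5X.
y_i = n_i/n_T, p_i = y_i·P. Kp = p_R^3 / (p_V^2).
Setting this equal to 6.03 atm and taking the physical root (0 < X < 1) gives X = 0.512.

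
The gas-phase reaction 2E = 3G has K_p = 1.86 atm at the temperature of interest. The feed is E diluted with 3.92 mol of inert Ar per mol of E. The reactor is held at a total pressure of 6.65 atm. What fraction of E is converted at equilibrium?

X = 0.484

Take 1 mol E as basis and let X be its fractional conversion, so ξ = 0.5X.
At extent ξ: n_E = 1 − X; n_G = 1.5X; n_I = 3.92 (inert).
Summing: n_T = 4.92 + 0.5X.
With p_i = (n_i/n_T)P, K_p = p_G^3 / (p_E^2).
Equating to 1.86 atm and solving on 0 < X < 1: X = 0.484.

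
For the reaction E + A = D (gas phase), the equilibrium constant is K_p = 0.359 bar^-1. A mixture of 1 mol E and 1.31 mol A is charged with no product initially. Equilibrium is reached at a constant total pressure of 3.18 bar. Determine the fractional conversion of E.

X = 0.358

Basis: 1 mol E initially; let X = conversion of E. Extent ξ = X.
Moles: n_E = 1 − X; n_A = 1.31 − X; n_D = X.
Total moles n_T = 2.31 − X.
Mole fractions y_i = n_i/n_T; K_p = p_D / (p_E p_A) with p_i = y_i·P.
Equating to 0.359 bar^-1 and solving on 0 < X < 1: X = 0.358.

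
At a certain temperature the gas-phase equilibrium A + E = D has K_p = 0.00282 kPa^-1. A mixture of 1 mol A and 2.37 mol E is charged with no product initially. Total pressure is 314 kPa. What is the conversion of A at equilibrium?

Basis: 1 mol A initially; let X = conversion of A. Extent ξ = X.
Moles: n_A = 1 − X; n_E = 2.37 − X; n_D = X.
Summing: n_T = 3.37 − X.
With p_i = (n_i/n_T)P, K_p = p_D / (p_A p_E).
Equating to 0.00282 kPa^-1 and solving on 0 < X < 1: X = 0.371.

X = 0.371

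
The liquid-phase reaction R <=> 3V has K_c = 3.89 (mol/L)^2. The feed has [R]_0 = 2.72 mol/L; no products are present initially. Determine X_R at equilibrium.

Let X = conversion of R; extent ξ = 2.72·X mol/L.
Concentrations: [R] = 2.72 − 2.72X; [V] = 8.16X.
K_c = [V]^3 / ([R]).
Equating to 3.89 (mol/L)^2: the physical root is X = 0.245.

X = 0.245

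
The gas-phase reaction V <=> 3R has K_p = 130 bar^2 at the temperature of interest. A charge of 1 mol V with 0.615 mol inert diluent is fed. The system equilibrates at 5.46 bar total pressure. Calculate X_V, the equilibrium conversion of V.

Basis: 1 mol V initially; let X = conversion of V. Extent ξ = X.
Mole table: n_V = 1 − X; n_R = 3X; n_I = 0.615 (inert).
Total moles n_T = 1.61 + 2X.
With p_i = (n_i/n_T)P, K_p = p_R^3 / (p_V).
This yields a degree-3 equation in X; solving on (0,1), X = 0.739.

X = 0.739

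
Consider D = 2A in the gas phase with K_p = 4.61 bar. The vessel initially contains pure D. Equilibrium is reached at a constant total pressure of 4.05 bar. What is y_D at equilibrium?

y_D = 0.360

Take 1 mol D as basis and let X be its fractional conversion, so ξ = X.
At extent ξ: n_D = 1 − X; n_A = 2X.
Total moles n_T = 1 + X.
Mole fractions y_i = n_i/n_T; K_p = p_A^2 / (p_D) with p_i = y_i·P.
Substituting and setting equal to 4.61 bar gives a polynomial in X; the root in (0,1) is X = 0.471.
Then n_D = 0.529, n_T = 1.47, so y_D = 0.360.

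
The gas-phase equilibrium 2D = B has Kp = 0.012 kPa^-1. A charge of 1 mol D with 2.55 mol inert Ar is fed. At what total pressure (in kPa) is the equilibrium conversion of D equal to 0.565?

P = 407 kPa

Basis: 1 mol D initially; let X = conversion of D. Extent ξ = 0.5X.
Species balance: n_D = 1 − X; n_B = 0.5X; n_I = 2.55 (inert).
n_T = Σnᵢ = 3.55 − 0.5X.
Kp = p_B / (p_D^2) with p_i = (n_i/n_T)·P.
At X = 0.565: the mole-fraction product g(X) = Π y_i^ν_i = 4.878. Since Kp = g(X)·P^{-1}, P = (g/Kp)^(1/1) = (4.878/0.012)^(1/1) = 407 kPa.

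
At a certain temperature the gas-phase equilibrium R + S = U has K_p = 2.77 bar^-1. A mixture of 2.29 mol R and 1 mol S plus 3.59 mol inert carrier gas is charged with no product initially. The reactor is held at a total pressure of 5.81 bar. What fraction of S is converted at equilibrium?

Take 1 mol S as basis and let X be its fractional conversion, so ξ = X.
Moles: n_R = 2.29 − X; n_S = 1 − X; n_U = X; n_I = 3.59 (inert).
Total moles n_T = 6.88 − X.
With p_i = (n_i/n_T)P, K_p = p_U / (p_R p_S).
Substituting and setting equal to 2.77 bar^-1 gives a polynomial in X; the root in (0,1) is X = 0.798.

X = 0.798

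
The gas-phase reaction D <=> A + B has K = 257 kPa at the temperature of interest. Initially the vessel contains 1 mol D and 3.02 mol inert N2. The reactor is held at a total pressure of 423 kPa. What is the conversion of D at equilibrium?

Basis: 1 mol D initially; let X = conversion of D. Extent ξ = X.
Mole table: n_D = 1 − X; n_A = X; n_B = X; n_I = 3.02 (inert).
Total moles n_T = 4.02 + X.
With p_i = (n_i/n_T)P, K = p_A p_B / (p_D).
This yields a degree-2 equation in X; solving on (0,1), X = 0.788.

X = 0.788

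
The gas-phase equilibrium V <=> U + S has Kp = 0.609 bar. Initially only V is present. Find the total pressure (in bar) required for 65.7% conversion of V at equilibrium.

P = 0.802 bar

Basis: 1 mol V initially; let X = conversion of V. Extent ξ = X.
At extent ξ: n_V = 1 − X; n_U = X; n_S = X.
n_T = Σnᵢ = 1 + X.
Kp = p_U p_S / (p_V) with p_i = (n_i/n_T)·P.
At X = 0.657: the mole-fraction product g(X) = Π y_i^ν_i = 0.7595. Since Kp = g(X)·P^{1}, P = (Kp/g)^(1/1) = (0.609/0.7595)^(1/1) = 0.802 bar.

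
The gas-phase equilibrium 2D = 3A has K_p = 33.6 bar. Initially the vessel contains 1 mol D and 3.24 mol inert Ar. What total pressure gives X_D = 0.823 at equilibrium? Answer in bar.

Take 1 mol D as basis and let X be its fractional conversion, so ξ = 0.5X.
Species balance: n_D = 1 − X; n_A = 1.5X; n_I = 3.24 (inert).
n_T = Σnᵢ = 4.24 + 0.5X.
K_p = p_A^3 / (p_D^2) with p_i = (n_i/n_T)·P.
At X = 0.823: the mole-fraction product g(X) = Π y_i^ν_i = 12.91. Since K_p = g(X)·P^{1}, P = (K_p/g)^(1/1) = (33.6/12.91)^(1/1) = 2.6 bar.

P = 2.6 bar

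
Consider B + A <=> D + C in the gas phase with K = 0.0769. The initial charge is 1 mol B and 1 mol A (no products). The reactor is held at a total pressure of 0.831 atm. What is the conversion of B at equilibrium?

X = 0.217

Take 1 mol B as basis and let X be its fractional conversion, so ξ = X.
At extent ξ: n_B = 1 − X; n_A = 1 − X; n_D = X; n_C = X.
Since Δν = 0, n_T = 2 throughout.
y_i = n_i/n_T, p_i = y_i·P. K = p_D p_C / (p_B p_A).
Substituting and setting equal to 0.0769 gives a polynomial in X; the root in (0,1) is X = 0.217.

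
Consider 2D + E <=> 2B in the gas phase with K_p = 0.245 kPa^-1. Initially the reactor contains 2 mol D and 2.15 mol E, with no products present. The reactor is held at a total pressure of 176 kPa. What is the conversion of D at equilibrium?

X = 0.806

Basis: 2 mol D initially; let X = conversion of D. Extent ξ = X.
Moles: n_D = 2 − 2X; n_E = 2.15 − X; n_B = 2X.
n_T = Σnᵢ = 4.15 − X.
Mole fractions y_i = n_i/n_T; K_p = p_B^2 / (p_D^2 p_E) with p_i = y_i·P.
Setting this equal to 0.245 kPa^-1 and taking the physical root (0 < X < 1) gives X = 0.806.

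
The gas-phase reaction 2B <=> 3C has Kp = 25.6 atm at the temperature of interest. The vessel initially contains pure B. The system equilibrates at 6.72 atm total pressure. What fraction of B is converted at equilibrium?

Take 1 mol B as basis and let X be its fractional conversion, so ξ = 0.5X.
At extent ξ: n_B = 1 − X; n_C = 1.5X.
Total moles n_T = 1 + 0.5X.
Mole fractions y_i = n_i/n_T; Kp = p_C^3 / (p_B^2) with p_i = y_i·P.
Setting this equal to 25.6 atm and taking the physical root (0 < X < 1) gives X = 0.609.

X = 0.609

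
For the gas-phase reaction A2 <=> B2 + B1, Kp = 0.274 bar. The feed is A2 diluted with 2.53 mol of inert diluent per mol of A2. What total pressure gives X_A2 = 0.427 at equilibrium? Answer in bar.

Take 1 mol A2 as basis and let X be its fractional conversion, so ξ = X.
Mole table: n_A2 = 1 − X; n_B2 = X; n_B1 = X; n_I = 2.53 (inert).
Total moles n_T = 3.53 + X.
Kp = p_B2 p_B1 / (p_A2) with p_i = (n_i/n_T)·P.
At X = 0.427: the mole-fraction product g(X) = Π y_i^ν_i = 0.08041. Since Kp = g(X)·P^{1}, P = (Kp/g)^(1/1) = (0.274/0.08041)^(1/1) = 3.41 bar.

P = 3.41 bar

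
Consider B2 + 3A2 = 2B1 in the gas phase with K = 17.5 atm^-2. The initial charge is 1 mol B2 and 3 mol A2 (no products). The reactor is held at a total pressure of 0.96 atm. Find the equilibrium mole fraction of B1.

Basis: 1 mol B2 initially; let X = conversion of B2. Extent ξ = X.
At extent ξ: n_B2 = 1 − X; n_A2 = 3 − 3X; n_B1 = 2X.
Summing: n_T = 4 − 2X.
With p_i = (n_i/n_T)P, K = p_B1^2 / (p_B2 p_A2^3).
Substituting and setting equal to 17.5 atm^-2 gives a polynomial in X; the root in (0,1) is X = 0.599.
Then n_B1 = 1.2, n_T = 2.8, so y_B1 = 0.427.

y_B1 = 0.427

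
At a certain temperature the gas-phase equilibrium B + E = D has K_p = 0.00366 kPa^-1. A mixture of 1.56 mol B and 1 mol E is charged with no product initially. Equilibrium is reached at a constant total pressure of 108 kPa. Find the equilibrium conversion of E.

X = 0.186

Basis: 1 mol E initially; let X = conversion of E. Extent ξ = X.
Species balance: n_B = 1.56 − X; n_E = 1 − X; n_D = X.
n_T = Σnᵢ = 2.56 − X.
With p_i = (n_i/n_T)P, K_p = p_D / (p_B p_E).
Setting this equal to 0.00366 kPa^-1 and taking the physical root (0 < X < 1) gives X = 0.186.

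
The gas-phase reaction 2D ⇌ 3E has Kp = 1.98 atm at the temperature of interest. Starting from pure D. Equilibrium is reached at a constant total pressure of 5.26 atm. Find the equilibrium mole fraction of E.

Basis: 1 mol D initially; let X = conversion of D. Extent ξ = 0.5X.
Moles: n_D = 1 − X; n_E = 1.5X.
Summing: n_T = 1 + 0.5X.
Mole fractions y_i = n_i/n_T; Kp = p_E^3 / (p_D^2) with p_i = y_i·P.
Substituting and setting equal to 1.98 atm gives a polynomial in X; the root in (0,1) is X = 0.373.
Then n_E = 0.56, n_T = 1.19, so y_E = 0.472.

y_E = 0.472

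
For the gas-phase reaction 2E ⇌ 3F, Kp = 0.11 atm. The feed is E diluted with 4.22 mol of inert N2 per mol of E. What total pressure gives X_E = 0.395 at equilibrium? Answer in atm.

Let X = conversion of E (basis 1 mol E); extent of reaction ξ = 0.5X.
Moles: n_E = 1 − X; n_F = 1.5X; n_I = 4.22 (inert).
n_T = Σnᵢ = 5.22 + 0.5X.
Kp = p_F^3 / (p_E^2) with p_i = (n_i/n_T)·P.
At X = 0.395: the mole-fraction product g(X) = Π y_i^ν_i = 0.1049. Since Kp = g(X)·P^{1}, P = (Kp/g)^(1/1) = (0.11/0.1049)^(1/1) = 1.05 atm.

P = 1.05 atm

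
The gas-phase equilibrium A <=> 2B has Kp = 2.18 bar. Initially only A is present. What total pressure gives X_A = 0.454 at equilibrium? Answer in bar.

P = 2.1 bar

Take 1 mol A as basis and let X be its fractional conversion, so ξ = X.
Species balance: n_A = 1 − X; n_B = 2X.
n_T = Σnᵢ = 1 + X.
Kp = p_B^2 / (p_A) with p_i = (n_i/n_T)·P.
At X = 0.454: the mole-fraction product g(X) = Π y_i^ν_i = 1.039. Since Kp = g(X)·P^{1}, P = (Kp/g)^(1/1) = (2.18/1.039)^(1/1) = 2.1 bar.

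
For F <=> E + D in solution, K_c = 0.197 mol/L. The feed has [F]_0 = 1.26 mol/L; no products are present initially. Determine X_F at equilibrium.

Let X = conversion of F; extent ξ = 1.26·X mol/L.
Concentrations: [F] = 1.26 − 1.26X; [E] = 1.26X; [D] = 1.26X.
K_c = [E] [D] / ([F]).
Solving K_c = 0.197 for X ∈ (0,1): X = 0.325.

X = 0.325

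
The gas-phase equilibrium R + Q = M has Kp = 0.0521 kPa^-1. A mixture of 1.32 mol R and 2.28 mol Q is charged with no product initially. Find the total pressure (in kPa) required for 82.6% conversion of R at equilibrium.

Basis: 1.32 mol R initially; let X = conversion of R. Extent ξ = 1.32X.
Species balance: n_R = 1.32 − 1.32X; n_Q = 2.28 − 1.32X; n_M = 1.32X.
n_T = Σnᵢ = 3.6 − 1.32X.
Kp = p_M / (p_R p_Q) with p_i = (n_i/n_T)·P.
At X = 0.826: the mole-fraction product g(X) = Π y_i^ν_i = 10.01. Since Kp = g(X)·P^{-1}, P = (g/Kp)^(1/1) = (10.01/0.0521)^(1/1) = 192 kPa.

P = 192 kPa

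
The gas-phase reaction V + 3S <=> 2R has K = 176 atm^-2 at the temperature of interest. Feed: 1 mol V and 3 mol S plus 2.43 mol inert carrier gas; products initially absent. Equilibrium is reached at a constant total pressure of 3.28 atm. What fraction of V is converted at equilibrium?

Basis: 1 mol V initially; let X = conversion of V. Extent ξ = X.
At extent ξ: n_V = 1 − X; n_S = 3 − 3X; n_R = 2X; n_I = 2.43 (inert).
Total moles n_T = 6.43 − 2X.
Mole fractions y_i = n_i/n_T; K = p_R^2 / (p_V p_S^3) with p_i = y_i·P.
Setting this equal to 176 atm^-2 and taking the physical root (0 < X < 1) gives X = 0.814.

X = 0.814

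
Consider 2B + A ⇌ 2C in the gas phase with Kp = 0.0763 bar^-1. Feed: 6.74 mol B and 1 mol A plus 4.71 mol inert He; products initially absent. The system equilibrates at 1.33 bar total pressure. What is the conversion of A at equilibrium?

X = 0.247

Let X = conversion of A (basis 1 mol A); extent of reaction ξ = X.
Moles: n_B = 6.74 − 2X; n_A = 1 − X; n_C = 2X; n_I = 4.71 (inert).
Total moles n_T = 12.4 − X.
With p_i = (n_i/n_T)P, Kp = p_C^2 / (p_B^2 p_A).
Substituting and setting equal to 0.0763 bar^-1 gives a polynomial in X; the root in (0,1) is X = 0.247.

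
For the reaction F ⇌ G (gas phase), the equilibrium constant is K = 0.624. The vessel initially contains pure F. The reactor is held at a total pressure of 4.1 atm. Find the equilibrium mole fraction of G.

y_G = 0.384

Basis: 1 mol F initially; let X = conversion of F. Extent ξ = X.
At extent ξ: n_F = 1 − X; n_G = X.
n_T stays at 1 (no change in mole number).
With p_i = (n_i/n_T)P, K = p_G / (p_F).
Equating to 0.624 and solving on 0 < X < 1: X = 0.384.
Then n_G = 0.384, n_T = 1, so y_G = 0.384.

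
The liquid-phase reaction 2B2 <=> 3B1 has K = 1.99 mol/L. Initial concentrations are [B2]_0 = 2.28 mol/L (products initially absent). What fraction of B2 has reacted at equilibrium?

Let X = conversion of B2; extent ξ = 2.28X/2 mol/L.
Concentrations: [B2] = 2.28 − 2.28X; [B1] = 3.42X.
K = [B1]^3 / ([B2]^2).
Solving K = 1.99 for X ∈ (0,1): X = 0.435.

X = 0.435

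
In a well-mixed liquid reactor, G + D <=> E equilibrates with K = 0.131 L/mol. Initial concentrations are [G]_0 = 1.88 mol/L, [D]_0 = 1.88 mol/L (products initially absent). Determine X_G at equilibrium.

Let X = conversion of G; extent ξ = 1.88·X mol/L.
Concentrations: [G] = 1.88 − 1.88X; [D] = 1.88 − 1.88X; [E] = 1.88X.
K = [E] / ([G] [D]).
Solving K = 0.131 for X ∈ (0,1): X = 0.170.

X = 0.170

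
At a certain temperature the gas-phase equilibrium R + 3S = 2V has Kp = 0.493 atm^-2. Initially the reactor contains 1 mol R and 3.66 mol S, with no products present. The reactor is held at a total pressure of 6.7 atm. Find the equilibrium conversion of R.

X = 0.718

Basis: 1 mol R initially; let X = conversion of R. Extent ξ = X.
Species balance: n_R = 1 − X; n_S = 3.66 − 3X; n_V = 2X.
Summing: n_T = 4.66 − 2X.
y_i = n_i/n_T, p_i = y_i·P. Kp = p_V^2 / (p_R p_S^3).
This yields a degree-4 equation in X; solving on (0,1), X = 0.718.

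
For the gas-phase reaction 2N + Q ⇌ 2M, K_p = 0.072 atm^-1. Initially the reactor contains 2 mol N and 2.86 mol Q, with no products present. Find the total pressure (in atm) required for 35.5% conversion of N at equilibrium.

P = 7.57 atm

Take 2 mol N as basis and let X be its fractional conversion, so ξ = X.
At extent ξ: n_N = 2 − 2X; n_Q = 2.86 − X; n_M = 2X.
Total moles n_T = 4.86 − X.
K_p = p_M^2 / (p_N^2 p_Q) with p_i = (n_i/n_T)·P.
At X = 0.355: the mole-fraction product g(X) = Π y_i^ν_i = 0.5448. Since K_p = g(X)·P^{-1}, P = (g/K_p)^(1/1) = (0.5448/0.072)^(1/1) = 7.57 atm.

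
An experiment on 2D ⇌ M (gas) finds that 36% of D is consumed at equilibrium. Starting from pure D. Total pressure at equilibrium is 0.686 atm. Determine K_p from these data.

K_p = 0.525 atm^-1

Take 1 mol D as basis and let X be its fractional conversion, so ξ = 0.5X.
Moles: n_D = 1 − X; n_M = 0.5X.
Summing: n_T = 1 − 0.5X.
At X = 0.36: n_D = 0.64, n_M = 0.18, n_T = 0.82.
p_i = (n_i/n_T)·P. K_p = p_M / (p_D^2) = 0.525 atm^-1.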